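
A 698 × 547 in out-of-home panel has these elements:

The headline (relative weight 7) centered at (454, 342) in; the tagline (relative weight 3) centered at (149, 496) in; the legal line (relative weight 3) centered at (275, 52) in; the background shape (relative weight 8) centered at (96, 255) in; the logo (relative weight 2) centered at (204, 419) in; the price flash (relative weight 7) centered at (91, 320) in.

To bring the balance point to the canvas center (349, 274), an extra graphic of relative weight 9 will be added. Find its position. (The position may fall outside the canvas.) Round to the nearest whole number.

With the extra graphic, Σw becomes 7 + 3 + 3 + 8 + 2 + 7 + 9 = 39.
Along x: (6263 + 9·x) / 39 = 349 (existing moment 7·454 + 3·149 + 3·275 + 8·96 + 2·204 + 7·91 = 6263) ⇒ x = (13611 − 6263) / 9 ≈ 816.44.
Along y: (9156 + 9·y) / 39 = 274 (existing moment 7·342 + 3·496 + 3·52 + 8·255 + 2·419 + 7·320 = 9156) ⇒ y = (10686 − 9156) / 9 ≈ 170.00.

(816, 170)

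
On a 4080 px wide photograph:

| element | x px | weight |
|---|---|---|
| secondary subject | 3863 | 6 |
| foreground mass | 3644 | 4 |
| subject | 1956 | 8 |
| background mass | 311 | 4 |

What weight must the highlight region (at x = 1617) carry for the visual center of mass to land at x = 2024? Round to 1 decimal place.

Known weights sum to 6 + 4 + 8 + 4 = 22; their moment is 6·3863 + 4·3644 + 8·1956 + 4·311 = 54646.
Balance at x = 2024 requires (54646 + w·1617) / (22 + w) = 2024.
So w = (2024·22 − 54646)/(1617 − 2024) = -10118/-407 ≈ 24.86.

w ≈ 24.9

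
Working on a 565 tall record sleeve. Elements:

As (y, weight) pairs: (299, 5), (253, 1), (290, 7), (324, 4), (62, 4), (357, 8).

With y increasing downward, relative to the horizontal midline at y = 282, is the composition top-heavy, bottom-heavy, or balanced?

balanced

Total weight = 5 + 1 + 7 + 4 + 4 + 8 = 29.
y: (5·299 + 1·253 + 7·290 + 4·324 + 4·62 + 8·357) / 29 = 8178 / 29 ≈ 282.00
282.00 = 282 exactly: balanced.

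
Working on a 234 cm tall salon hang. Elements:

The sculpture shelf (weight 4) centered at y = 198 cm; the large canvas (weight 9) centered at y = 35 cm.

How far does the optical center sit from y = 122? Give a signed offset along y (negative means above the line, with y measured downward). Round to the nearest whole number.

Σw = 4 + 9 = 13.
Σw·y = 4·198 + 9·35 = 1107, so ȳ = 1107/13 ≈ 85.15.
Difference: 85.15 − 122 ≈ -36.85.

≈ -37 cm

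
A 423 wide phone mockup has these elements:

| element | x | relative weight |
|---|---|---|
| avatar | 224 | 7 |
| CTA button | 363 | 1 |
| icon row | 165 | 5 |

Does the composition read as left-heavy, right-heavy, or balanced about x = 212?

balanced

Total weight = 7 + 1 + 5 = 13.
Σw·x = 7·224 + 1·363 + 5·165 = 2756, so x̄ = 2756/13 ≈ 212.00.
212.00 = 212 exactly: balanced.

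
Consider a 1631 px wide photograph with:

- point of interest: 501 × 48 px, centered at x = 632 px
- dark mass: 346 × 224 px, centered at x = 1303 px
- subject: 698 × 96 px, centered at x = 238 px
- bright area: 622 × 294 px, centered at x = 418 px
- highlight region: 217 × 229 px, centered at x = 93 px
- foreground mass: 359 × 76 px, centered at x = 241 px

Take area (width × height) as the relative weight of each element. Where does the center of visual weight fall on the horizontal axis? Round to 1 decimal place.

Areas: point of interest 501·48 = 24048, dark mass 346·224 = 77504, subject 698·96 = 67008, bright area 622·294 = 182868, highlight region 217·229 = 49693, foreground mass 359·76 = 27284. Total weight = 428405.
x: moment 219769669 / weight 428405 ≈ 513.00

x ≈ 513.0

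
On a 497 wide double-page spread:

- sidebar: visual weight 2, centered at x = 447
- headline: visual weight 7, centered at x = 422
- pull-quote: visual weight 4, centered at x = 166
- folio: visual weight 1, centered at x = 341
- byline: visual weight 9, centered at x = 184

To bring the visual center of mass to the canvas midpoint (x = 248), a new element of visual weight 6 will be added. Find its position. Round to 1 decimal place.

x ≈ 113.8

New total weight: (2 + 7 + 4 + 1 + 9) + 6 = 29.
x: target moment 29×248 = 7192; current 2·447 + 7·422 + 4·166 + 1·341 + 9·184 = 6509; the new element supplies 683, so x = 683/6 ≈ 113.83.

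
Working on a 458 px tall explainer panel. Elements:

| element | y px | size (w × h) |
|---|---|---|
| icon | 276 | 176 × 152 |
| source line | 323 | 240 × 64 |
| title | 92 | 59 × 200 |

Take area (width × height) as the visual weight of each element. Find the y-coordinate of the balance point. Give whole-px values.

y ≈ 249

Areas: icon 176·152 = 26752, source line 240·64 = 15360, title 59·200 = 11800. Total weight = 53912.
y-moment: 26752·276 + 15360·323 + 11800·92 = 13430432; centroid 13430432/53912 ≈ 249.12.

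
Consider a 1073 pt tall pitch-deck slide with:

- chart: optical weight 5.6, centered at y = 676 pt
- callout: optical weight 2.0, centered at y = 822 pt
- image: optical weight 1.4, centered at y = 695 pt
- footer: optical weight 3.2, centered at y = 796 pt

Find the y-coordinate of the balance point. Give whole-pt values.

y ≈ 734

Total weight = 5.6 + 2.0 + 1.4 + 3.2 = 12.2.
y-moment: 5.6·676 + 2.0·822 + 1.4·695 + 3.2·796 = 8949.8; centroid 8949.8/12.2 ≈ 733.59.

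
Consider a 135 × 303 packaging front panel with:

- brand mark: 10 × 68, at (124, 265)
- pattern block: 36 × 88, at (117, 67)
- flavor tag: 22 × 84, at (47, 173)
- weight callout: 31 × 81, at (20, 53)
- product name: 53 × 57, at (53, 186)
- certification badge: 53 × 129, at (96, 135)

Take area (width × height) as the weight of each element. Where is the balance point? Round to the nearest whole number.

Taking area as weight: brand mark 10·68 = 680, pattern block 36·88 = 3168, flavor tag 22·84 = 1848, weight callout 31·81 = 2511, product name 53·57 = 3021, certification badge 53·129 = 6837. Sum 18065.
Σw·x = 680·124 + 3168·117 + 1848·47 + 2511·20 + 3021·53 + 6837·96 = 1408517, so x̄ = 1408517/18065 ≈ 77.97.
Σw·y = 680·265 + 3168·67 + 1848·173 + 2511·53 + 3021·186 + 6837·135 = 2330144, so ȳ = 2330144/18065 ≈ 128.99.

(78, 129)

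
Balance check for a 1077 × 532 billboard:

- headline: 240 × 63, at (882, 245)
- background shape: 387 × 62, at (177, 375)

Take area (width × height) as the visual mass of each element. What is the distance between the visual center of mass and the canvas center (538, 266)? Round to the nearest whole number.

≈ 106

Areas → weights: headline 240·63 = 15120, background shape 387·62 = 23994; Σw = 39114.
x-moment: 15120·882 + 23994·177 = 17582778; centroid 17582778/39114 ≈ 449.53.
y-moment: 15120·245 + 23994·375 = 12702150; centroid 12702150/39114 ≈ 324.75.
From (538, 266): dx = -88.47, dy = 58.75, so the distance is √(dx²+dy²) ≈ 106.20.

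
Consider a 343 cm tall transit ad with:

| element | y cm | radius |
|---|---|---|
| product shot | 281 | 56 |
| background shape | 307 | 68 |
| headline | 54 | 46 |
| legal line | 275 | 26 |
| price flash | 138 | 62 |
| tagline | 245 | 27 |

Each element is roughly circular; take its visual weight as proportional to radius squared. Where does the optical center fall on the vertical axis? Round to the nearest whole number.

y ≈ 219

Weights ∝ r²: product shot 56² = 3136, background shape 68² = 4624, headline 46² = 2116, legal line 26² = 676, price flash 62² = 3844, tagline 27² = 729; Σw = 15125.
Σw·y = 3310025; ȳ = 3310025/15125 ≈ 218.84.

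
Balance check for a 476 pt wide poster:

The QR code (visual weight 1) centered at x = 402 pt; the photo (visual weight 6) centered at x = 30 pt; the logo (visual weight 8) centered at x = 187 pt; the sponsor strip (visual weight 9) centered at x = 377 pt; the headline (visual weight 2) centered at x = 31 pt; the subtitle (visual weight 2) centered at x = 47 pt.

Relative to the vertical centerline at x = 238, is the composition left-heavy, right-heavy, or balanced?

left-heavy

Weights sum to 1 + 6 + 8 + 9 + 2 + 2 = 28.
x-moment: 1·402 + 6·30 + 8·187 + 9·377 + 2·31 + 2·47 = 5627; centroid 5627/28 ≈ 200.96.
201.0 lies left of the midline 238, so the layout is left-heavy.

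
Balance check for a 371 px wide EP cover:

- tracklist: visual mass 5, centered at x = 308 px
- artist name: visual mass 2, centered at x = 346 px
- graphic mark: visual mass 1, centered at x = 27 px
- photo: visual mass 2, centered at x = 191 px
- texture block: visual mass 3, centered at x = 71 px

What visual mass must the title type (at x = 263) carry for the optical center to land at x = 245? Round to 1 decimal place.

Fixed elements: Σw = 5 + 2 + 1 + 2 + 3 = 13, Σw·x = 5·308 + 2·346 + 1·27 + 2·191 + 3·71 = 2854.
Set Σw·x/Σw = 245: (2854 + 263w) = 245·(13 + w).
Rearranging, w·(263 − 245) = 245·13 − 2854 = 331, so w ≈ 331/18 = 18.39.

w ≈ 18.4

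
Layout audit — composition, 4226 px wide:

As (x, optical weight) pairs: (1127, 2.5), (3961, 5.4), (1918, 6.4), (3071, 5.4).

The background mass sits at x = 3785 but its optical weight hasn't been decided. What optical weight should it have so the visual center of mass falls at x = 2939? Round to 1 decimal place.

w ≈ 5.7

Fixed elements: Σw = 2.5 + 5.4 + 6.4 + 5.4 = 19.7, Σw·x = 2.5·1127 + 5.4·3961 + 6.4·1918 + 5.4·3071 = 53065.5.
Set Σw·x/Σw = 2939: (53065.5 + 3785w) = 2939·(19.7 + w).
So w = (2939·19.7 − 53065.5)/(3785 − 2939) = 4832.8/846 ≈ 5.71.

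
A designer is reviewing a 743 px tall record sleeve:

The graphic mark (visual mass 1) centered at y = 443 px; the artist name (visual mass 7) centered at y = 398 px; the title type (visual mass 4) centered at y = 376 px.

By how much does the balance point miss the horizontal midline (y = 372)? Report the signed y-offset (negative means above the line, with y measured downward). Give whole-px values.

Weights sum to 1 + 7 + 4 = 12.
y: (1·443 + 7·398 + 4·376) / 12 = 4733 / 12 ≈ 394.42
Offset from y = 372: 394.42 − 372 ≈ 22.42.

≈ 22 px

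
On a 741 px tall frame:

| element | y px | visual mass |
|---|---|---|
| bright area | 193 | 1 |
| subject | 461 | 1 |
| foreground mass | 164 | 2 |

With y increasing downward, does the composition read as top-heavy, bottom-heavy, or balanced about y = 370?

top-heavy

Total weight = 1 + 1 + 2 = 4.
y-moment: 1·193 + 1·461 + 2·164 = 982; centroid 982/4 ≈ 245.50.
245.5 vs midline 370 → top-heavy.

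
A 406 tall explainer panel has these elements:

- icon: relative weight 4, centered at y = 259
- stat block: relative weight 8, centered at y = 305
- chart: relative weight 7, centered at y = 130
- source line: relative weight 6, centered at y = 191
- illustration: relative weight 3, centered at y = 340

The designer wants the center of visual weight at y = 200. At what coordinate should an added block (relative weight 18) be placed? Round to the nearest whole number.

With the added block, Σw becomes 4 + 8 + 7 + 6 + 3 + 18 = 46.
Along y: (6552 + 18·y) / 46 = 200 (existing moment 4·259 + 8·305 + 7·130 + 6·191 + 3·340 = 6552) ⇒ y = (9200 − 6552) / 18 ≈ 147.11.

y ≈ 147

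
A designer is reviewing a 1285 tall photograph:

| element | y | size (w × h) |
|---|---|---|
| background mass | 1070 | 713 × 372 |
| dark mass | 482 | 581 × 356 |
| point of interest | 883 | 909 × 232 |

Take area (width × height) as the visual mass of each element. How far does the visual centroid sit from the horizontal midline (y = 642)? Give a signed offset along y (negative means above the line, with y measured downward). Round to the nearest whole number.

≈ 192

Taking area as weight: background mass 713·372 = 265236, dark mass 581·356 = 206836, point of interest 909·232 = 210888. Sum 682960.
Σw·y = 265236·1070 + 206836·482 + 210888·883 = 569711576, so ȳ = 569711576/682960 ≈ 834.18.
Offset from y = 642: 834.18 − 642 ≈ 192.18.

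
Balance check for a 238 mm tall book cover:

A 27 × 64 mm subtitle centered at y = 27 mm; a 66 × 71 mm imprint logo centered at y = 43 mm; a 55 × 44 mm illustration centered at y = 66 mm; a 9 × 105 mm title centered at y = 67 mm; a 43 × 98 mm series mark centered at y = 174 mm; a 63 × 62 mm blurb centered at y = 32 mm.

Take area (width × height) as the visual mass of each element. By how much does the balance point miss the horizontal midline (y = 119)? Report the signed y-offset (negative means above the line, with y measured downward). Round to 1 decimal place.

≈ -44.7 mm

Areas → weights: subtitle 27·64 = 1728, imprint logo 66·71 = 4686, illustration 55·44 = 2420, title 9·105 = 945, series mark 43·98 = 4214, blurb 63·62 = 3906; Σw = 17899.
y: moment 1329417 / weight 17899 ≈ 74.27
Difference: 74.27 − 119 ≈ -44.73.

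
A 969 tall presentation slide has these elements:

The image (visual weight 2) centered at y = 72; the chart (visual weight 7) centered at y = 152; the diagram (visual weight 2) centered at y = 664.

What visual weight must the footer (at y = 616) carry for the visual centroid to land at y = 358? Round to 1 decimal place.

w ≈ 5.4

Existing Σw = 11 (2 + 7 + 2); existing moment 2·72 + 7·152 + 2·664 = 2536.
For the centroid to hit 358: (2536 + w·616) / (11 + w) = 358.
So w = (358·11 − 2536)/(616 − 358) = 1402/258 ≈ 5.43.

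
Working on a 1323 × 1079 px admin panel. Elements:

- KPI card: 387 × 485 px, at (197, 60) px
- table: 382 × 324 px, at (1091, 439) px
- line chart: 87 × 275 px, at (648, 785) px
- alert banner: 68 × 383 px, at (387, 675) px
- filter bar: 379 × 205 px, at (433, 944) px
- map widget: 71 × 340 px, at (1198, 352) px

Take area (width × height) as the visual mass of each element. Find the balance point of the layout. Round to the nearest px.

Areas → weights: KPI card 387·485 = 187695, table 382·324 = 123768, line chart 87·275 = 23925, alert banner 68·383 = 26044, filter bar 379·205 = 77695, map widget 71·340 = 24140; Σw = 463267.
Σw·x = 260150886; x̄ = 260150886/463267 ≈ 561.56.
Σw·y = 183798037; ȳ = 183798037/463267 ≈ 396.74.

(562, 397)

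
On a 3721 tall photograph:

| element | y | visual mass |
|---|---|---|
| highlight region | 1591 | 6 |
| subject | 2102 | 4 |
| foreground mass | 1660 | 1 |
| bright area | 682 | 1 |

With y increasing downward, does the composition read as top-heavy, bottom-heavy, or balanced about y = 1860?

Σw = 6 + 4 + 1 + 1 = 12.
Σw·y = 6·1591 + 4·2102 + 1·1660 + 1·682 = 20296, so ȳ = 20296/12 ≈ 1691.33.
1691.3 lies above (smaller y than) the midline 1860, so the layout is top-heavy.

top-heavy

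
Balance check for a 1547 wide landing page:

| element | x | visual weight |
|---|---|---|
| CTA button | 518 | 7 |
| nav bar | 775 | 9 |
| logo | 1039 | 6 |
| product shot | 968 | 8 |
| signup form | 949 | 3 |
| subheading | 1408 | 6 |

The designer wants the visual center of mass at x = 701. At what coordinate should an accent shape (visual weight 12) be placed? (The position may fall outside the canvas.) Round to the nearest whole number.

x ≈ -10

New total weight: (7 + 9 + 6 + 8 + 3 + 6) + 12 = 51.
x: need Σw·x = 51·701 = 35751. Existing = 7·518 + 9·775 + 6·1039 + 8·968 + 3·949 + 6·1408 = 35874. Remainder -123 / 12 ≈ -10.25.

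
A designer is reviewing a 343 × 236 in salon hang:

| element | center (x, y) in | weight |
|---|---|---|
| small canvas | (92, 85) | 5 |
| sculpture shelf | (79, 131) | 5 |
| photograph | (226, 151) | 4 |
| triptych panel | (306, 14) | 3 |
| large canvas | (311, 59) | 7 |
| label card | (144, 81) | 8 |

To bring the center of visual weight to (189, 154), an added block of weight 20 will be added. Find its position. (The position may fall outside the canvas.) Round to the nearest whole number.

(191, 261)

With the added block, Σw becomes 5 + 5 + 4 + 3 + 7 + 8 + 20 = 52.
x: target moment 52×189 = 9828; current 5·92 + 5·79 + 4·226 + 3·306 + 7·311 + 8·144 = 6006; the added block supplies 3822, so x = 3822/20 ≈ 191.10.
y: target moment 52×154 = 8008; current 5·85 + 5·131 + 4·151 + 3·14 + 7·59 + 8·81 = 2787; the added block supplies 5221, so y = 5221/20 ≈ 261.05.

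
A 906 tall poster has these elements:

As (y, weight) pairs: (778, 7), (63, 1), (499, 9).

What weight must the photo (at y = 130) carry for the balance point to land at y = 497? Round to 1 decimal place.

Fixed elements: Σw = 7 + 1 + 9 = 17, Σw·y = 7·778 + 1·63 + 9·499 = 10000.
Set Σw·y/Σw = 497: (10000 + 130w) = 497·(17 + w).
So w = (497·17 − 10000)/(130 − 497) = -1551/-367 ≈ 4.23.

w ≈ 4.2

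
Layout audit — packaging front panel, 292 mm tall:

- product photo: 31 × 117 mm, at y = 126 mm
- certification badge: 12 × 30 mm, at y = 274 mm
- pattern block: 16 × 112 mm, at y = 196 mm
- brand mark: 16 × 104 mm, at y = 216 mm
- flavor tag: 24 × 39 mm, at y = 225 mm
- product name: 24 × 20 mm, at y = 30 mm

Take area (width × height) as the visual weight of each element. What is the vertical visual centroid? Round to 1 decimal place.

Taking area as weight: product photo 31·117 = 3627, certification badge 12·30 = 360, pattern block 16·112 = 1792, brand mark 16·104 = 1664, flavor tag 24·39 = 936, product name 24·20 = 480. Sum 8859.
y: moment 1491298 / weight 8859 ≈ 168.34

y ≈ 168.3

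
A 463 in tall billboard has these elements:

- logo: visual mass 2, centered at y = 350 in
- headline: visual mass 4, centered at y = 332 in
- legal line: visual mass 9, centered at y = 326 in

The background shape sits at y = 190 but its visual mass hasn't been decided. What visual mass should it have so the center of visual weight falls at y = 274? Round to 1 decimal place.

w ≈ 10.1

Known weights sum to 2 + 4 + 9 = 15; their moment is 2·350 + 4·332 + 9·326 = 4962.
For the centroid to hit 274: (4962 + w·190) / (15 + w) = 274.
So w = (274·15 − 4962)/(190 − 274) = -852/-84 ≈ 10.14.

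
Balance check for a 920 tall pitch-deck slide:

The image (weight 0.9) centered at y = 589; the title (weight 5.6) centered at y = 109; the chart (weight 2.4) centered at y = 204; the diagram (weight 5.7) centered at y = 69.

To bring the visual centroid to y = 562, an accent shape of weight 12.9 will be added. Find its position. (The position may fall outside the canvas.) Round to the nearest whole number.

New total weight: (0.9 + 5.6 + 2.4 + 5.7) + 12.9 = 27.5.
y: need Σw·y = 27.5·562 = 15455.0. Existing = 0.9·589 + 5.6·109 + 2.4·204 + 5.7·69 = 2023.4. Remainder 13431.6 / 12.9 ≈ 1041.21.

y ≈ 1041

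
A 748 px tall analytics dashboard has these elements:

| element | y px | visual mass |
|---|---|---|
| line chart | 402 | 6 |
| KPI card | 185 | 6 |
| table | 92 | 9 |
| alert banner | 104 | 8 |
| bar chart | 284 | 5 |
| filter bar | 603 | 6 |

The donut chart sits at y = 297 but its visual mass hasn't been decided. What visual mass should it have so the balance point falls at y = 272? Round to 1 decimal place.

w ≈ 26.4

Fixed elements: Σw = 6 + 6 + 9 + 8 + 5 + 6 = 40, Σw·y = 6·402 + 6·185 + 9·92 + 8·104 + 5·284 + 6·603 = 10220.
Balance at y = 272 requires (10220 + w·297) / (40 + w) = 272.
Rearranging, w·(297 − 272) = 272·40 − 10220 = 660, so w ≈ 660/25 = 26.40.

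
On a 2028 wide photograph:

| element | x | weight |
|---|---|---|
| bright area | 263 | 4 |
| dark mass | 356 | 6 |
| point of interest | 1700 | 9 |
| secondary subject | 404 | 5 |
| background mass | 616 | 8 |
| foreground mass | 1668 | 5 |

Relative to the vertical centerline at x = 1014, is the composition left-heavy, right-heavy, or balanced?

left-heavy

Weights sum to 4 + 6 + 9 + 5 + 8 + 5 = 37.
x-moment: 4·263 + 6·356 + 9·1700 + 5·404 + 8·616 + 5·1668 = 33776; centroid 33776/37 ≈ 912.86.
Since 912.9 is left of 1014, the composition reads left-heavy.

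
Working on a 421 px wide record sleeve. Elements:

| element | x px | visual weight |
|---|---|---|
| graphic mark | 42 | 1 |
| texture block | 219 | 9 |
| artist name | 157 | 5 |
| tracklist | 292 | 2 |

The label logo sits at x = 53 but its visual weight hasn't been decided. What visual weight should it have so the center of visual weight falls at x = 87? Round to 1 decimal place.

Known weights sum to 1 + 9 + 5 + 2 = 17; their moment is 1·42 + 9·219 + 5·157 + 2·292 = 3382.
For the centroid to hit 87: (3382 + w·53) / (17 + w) = 87.
Solving: w = (87·17 − 3382) / (53 − 87) = -1903 / -34 ≈ 55.97.

w ≈ 56.0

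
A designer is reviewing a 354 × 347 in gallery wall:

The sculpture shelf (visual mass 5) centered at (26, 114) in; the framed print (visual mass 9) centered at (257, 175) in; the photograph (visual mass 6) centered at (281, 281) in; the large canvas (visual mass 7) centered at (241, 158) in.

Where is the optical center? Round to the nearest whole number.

(215, 183)

Total weight = 5 + 9 + 6 + 7 = 27.
x-moment: 5·26 + 9·257 + 6·281 + 7·241 = 5816; centroid 5816/27 ≈ 215.41.
y-moment: 5·114 + 9·175 + 6·281 + 7·158 = 4937; centroid 4937/27 ≈ 182.85.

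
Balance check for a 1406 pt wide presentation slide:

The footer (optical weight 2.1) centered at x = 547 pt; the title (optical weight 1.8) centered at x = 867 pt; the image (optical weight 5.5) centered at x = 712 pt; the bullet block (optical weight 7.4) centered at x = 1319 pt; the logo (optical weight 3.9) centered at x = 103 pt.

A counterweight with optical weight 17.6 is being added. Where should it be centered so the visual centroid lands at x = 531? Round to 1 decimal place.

With the counterweight, Σw becomes 2.1 + 1.8 + 5.5 + 7.4 + 3.9 + 17.6 = 38.3.
x: target moment 38.3×531 = 20337.3; current 2.1·547 + 1.8·867 + 5.5·712 + 7.4·1319 + 3.9·103 = 16787.6; the counterweight supplies 3549.7, so x = 3549.7/17.6 ≈ 201.69.

x ≈ 201.7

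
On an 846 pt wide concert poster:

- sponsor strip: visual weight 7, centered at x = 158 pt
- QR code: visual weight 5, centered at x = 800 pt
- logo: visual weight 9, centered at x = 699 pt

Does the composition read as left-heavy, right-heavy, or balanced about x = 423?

Total weight = 7 + 5 + 9 = 21.
x-moment: 7·158 + 5·800 + 9·699 = 11397; centroid 11397/21 ≈ 542.71.
Since 542.7 is right of 423, the composition reads right-heavy.

right-heavy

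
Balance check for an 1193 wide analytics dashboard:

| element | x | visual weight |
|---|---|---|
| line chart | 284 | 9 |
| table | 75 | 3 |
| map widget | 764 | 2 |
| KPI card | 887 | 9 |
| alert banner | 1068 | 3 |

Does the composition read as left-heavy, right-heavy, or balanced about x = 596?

balanced

Total weight = 9 + 3 + 2 + 9 + 3 = 26.
x: (9·284 + 3·75 + 2·764 + 9·887 + 3·1068) / 26 = 15496 / 26 ≈ 596.00
596.00 = 596 exactly: balanced.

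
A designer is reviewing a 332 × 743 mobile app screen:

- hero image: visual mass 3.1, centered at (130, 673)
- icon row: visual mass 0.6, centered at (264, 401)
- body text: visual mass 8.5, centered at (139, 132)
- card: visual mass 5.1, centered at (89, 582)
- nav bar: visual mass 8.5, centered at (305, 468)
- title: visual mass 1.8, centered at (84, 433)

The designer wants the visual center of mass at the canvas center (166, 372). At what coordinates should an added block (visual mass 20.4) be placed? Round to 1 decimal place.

New total weight: (3.1 + 0.6 + 8.5 + 5.1 + 8.5 + 1.8) + 20.4 = 48.0.
x: need Σw·x = 48.0·166 = 7968.0. Existing = 3.1·130 + 0.6·264 + 8.5·139 + 5.1·89 + 8.5·305 + 1.8·84 = 4940.5. Remainder 3027.5 / 20.4 ≈ 148.41.
y: need Σw·y = 48.0·372 = 17856.0. Existing = 3.1·673 + 0.6·401 + 8.5·132 + 5.1·582 + 8.5·468 + 1.8·433 = 11174.5. Remainder 6681.5 / 20.4 ≈ 327.52.

(148.4, 327.5)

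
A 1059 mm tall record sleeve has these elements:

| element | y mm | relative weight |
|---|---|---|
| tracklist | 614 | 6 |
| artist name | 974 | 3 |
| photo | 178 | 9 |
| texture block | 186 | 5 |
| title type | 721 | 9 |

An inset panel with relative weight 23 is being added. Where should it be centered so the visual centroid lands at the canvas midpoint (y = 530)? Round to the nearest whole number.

y ≈ 588

After adding the inset panel, total weight = 6 + 3 + 9 + 5 + 9 + 23 = 55.
y: target moment 55×530 = 29150; current 6·614 + 3·974 + 9·178 + 5·186 + 9·721 = 15627; the inset panel supplies 13523, so y = 13523/23 ≈ 587.96.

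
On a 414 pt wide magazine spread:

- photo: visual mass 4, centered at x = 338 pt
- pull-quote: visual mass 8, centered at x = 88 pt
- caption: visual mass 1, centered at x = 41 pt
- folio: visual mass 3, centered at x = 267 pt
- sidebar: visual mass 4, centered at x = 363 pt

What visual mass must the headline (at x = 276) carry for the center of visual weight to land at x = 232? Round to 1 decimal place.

w ≈ 6.6

Fixed elements: Σw = 4 + 8 + 1 + 3 + 4 = 20, Σw·x = 4·338 + 8·88 + 1·41 + 3·267 + 4·363 = 4350.
Balance at x = 232 requires (4350 + w·276) / (20 + w) = 232.
Solving: w = (232·20 − 4350) / (276 − 232) = 290 / 44 ≈ 6.59.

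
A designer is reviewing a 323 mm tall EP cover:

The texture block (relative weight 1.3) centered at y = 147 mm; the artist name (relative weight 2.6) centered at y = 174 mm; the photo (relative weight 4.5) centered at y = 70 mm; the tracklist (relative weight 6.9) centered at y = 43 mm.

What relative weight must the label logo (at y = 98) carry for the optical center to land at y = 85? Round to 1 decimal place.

w ≈ 3.5

Existing Σw = 15.3 (1.3 + 2.6 + 4.5 + 6.9); existing moment 1.3·147 + 2.6·174 + 4.5·70 + 6.9·43 = 1255.2.
Set Σw·y/Σw = 85: (1255.2 + 98w) = 85·(15.3 + w).
Rearranging, w·(98 − 85) = 85·15.3 − 1255.2 = 45.3, so w ≈ 45.3/13 = 3.48.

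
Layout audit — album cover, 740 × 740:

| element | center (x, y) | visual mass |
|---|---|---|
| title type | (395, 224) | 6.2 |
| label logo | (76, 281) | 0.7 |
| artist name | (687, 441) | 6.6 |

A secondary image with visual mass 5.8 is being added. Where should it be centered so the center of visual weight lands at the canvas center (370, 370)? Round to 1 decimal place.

After adding the secondary image, total weight = 6.2 + 0.7 + 6.6 + 5.8 = 19.3.
x: need Σw·x = 19.3·370 = 7141.0. Existing = 6.2·395 + 0.7·76 + 6.6·687 = 7036.4. Remainder 104.6 / 5.8 ≈ 18.03.
y: need Σw·y = 19.3·370 = 7141.0. Existing = 6.2·224 + 0.7·281 + 6.6·441 = 4496.1. Remainder 2644.9 / 5.8 ≈ 456.02.

(18.0, 456.0)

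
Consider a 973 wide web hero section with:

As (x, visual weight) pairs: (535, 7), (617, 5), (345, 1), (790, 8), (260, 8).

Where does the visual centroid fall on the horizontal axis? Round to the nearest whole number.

x ≈ 537

Weights sum to 7 + 5 + 1 + 8 + 8 = 29.
x-moment: 7·535 + 5·617 + 1·345 + 8·790 + 8·260 = 15575; centroid 15575/29 ≈ 537.07.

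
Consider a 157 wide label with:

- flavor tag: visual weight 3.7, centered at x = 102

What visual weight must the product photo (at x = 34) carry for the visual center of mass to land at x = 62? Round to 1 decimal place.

The single fixed element contributes weight 3.7, moment 3.7·102 = 377.4.
Balance at x = 62 requires (377.4 + w·34) / (3.7 + w) = 62.
Solving: w = (62·3.7 − 377.4) / (34 − 62) = -148.0 / -28 ≈ 5.29.

w ≈ 5.3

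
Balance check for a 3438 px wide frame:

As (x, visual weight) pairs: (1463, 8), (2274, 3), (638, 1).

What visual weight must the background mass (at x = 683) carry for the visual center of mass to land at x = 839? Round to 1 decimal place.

Existing Σw = 12 (8 + 3 + 1); existing moment 8·1463 + 3·2274 + 1·638 = 19164.
For the centroid to hit 839: (19164 + w·683) / (12 + w) = 839.
Solving: w = (839·12 − 19164) / (683 − 839) = -9096 / -156 ≈ 58.31.

w ≈ 58.3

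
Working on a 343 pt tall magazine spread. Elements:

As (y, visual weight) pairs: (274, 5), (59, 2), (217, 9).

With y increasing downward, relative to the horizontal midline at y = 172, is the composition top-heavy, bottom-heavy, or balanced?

bottom-heavy

Σw = 5 + 2 + 9 = 16.
y: (5·274 + 2·59 + 9·217) / 16 = 3441 / 16 ≈ 215.06
215.1 vs midline 172 → bottom-heavy.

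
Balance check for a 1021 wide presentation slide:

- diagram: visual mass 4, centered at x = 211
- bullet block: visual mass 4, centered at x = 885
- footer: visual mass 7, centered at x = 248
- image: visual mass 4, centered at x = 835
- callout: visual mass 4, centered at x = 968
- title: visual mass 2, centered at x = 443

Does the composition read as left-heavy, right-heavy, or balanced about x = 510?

Total weight = 4 + 4 + 7 + 4 + 4 + 2 = 25.
Σw·x = 14218; x̄ = 14218/25 ≈ 568.72.
568.7 lies right of the midline 510, so the layout is right-heavy.

right-heavy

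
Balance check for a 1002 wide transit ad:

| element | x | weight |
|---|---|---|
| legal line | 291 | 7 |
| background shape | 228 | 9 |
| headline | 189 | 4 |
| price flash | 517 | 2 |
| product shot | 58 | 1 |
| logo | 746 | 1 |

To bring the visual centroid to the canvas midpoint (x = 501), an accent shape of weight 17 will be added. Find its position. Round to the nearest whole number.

x ≈ 815

After adding the accent shape, total weight = 7 + 9 + 4 + 2 + 1 + 1 + 17 = 41.
Along x: (6683 + 17·x) / 41 = 501 (existing moment 7·291 + 9·228 + 4·189 + 2·517 + 1·58 + 1·746 = 6683) ⇒ x = (20541 − 6683) / 17 ≈ 815.18.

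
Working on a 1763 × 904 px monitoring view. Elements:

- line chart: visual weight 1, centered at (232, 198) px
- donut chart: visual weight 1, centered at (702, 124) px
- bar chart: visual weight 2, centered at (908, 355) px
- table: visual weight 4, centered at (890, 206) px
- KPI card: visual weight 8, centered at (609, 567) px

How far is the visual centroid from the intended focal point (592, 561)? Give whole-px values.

Total weight = 1 + 1 + 2 + 4 + 8 = 16.
x: (1·232 + 1·702 + 2·908 + 4·890 + 8·609) / 16 = 11182 / 16 ≈ 698.88
y: (1·198 + 1·124 + 2·355 + 4·206 + 8·567) / 16 = 6392 / 16 ≈ 399.50
From (592, 561): dx = 106.88, dy = -161.50, so the distance is √(dx²+dy²) ≈ 193.66.

≈ 194 px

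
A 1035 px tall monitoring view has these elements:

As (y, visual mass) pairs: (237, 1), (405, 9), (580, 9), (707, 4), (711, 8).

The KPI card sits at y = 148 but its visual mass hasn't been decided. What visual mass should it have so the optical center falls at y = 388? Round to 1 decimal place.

Known weights sum to 1 + 9 + 9 + 4 + 8 = 31; their moment is 1·237 + 9·405 + 9·580 + 4·707 + 8·711 = 17618.
For the centroid to hit 388: (17618 + w·148) / (31 + w) = 388.
Solving: w = (388·31 − 17618) / (148 − 388) = -5590 / -240 ≈ 23.29.

w ≈ 23.3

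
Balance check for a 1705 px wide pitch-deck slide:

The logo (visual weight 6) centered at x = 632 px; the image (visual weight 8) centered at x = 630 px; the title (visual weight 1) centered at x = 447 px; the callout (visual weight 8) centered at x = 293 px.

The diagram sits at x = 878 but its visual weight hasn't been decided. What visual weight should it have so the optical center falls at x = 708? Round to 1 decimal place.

Known weights sum to 6 + 8 + 1 + 8 = 23; their moment is 6·632 + 8·630 + 1·447 + 8·293 = 11623.
For the centroid to hit 708: (11623 + w·878) / (23 + w) = 708.
So w = (708·23 − 11623)/(878 − 708) = 4661/170 ≈ 27.42.

w ≈ 27.4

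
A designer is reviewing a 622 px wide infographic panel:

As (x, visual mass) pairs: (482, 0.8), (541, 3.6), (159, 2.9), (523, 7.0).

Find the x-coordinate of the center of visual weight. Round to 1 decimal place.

x ≈ 451.4

Total weight = 0.8 + 3.6 + 2.9 + 7.0 = 14.3.
x: (0.8·482 + 3.6·541 + 2.9·159 + 7.0·523) / 14.3 = 6455.3 / 14.3 ≈ 451.42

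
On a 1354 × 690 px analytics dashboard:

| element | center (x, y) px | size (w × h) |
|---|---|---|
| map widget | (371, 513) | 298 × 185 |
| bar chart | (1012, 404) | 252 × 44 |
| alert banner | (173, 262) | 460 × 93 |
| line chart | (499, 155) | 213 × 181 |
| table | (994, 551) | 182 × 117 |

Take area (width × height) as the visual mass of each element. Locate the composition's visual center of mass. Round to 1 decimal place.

(470.7, 365.3)

Areas: map widget 298·185 = 55130, bar chart 252·44 = 11088, alert banner 460·93 = 42780, line chart 213·181 = 38553, table 182·117 = 21294. Total weight = 168845.
x-moment: 55130·371 + 11088·1012 + 42780·173 + 38553·499 + 21294·994 = 79479409; centroid 79479409/168845 ≈ 470.72.
y-moment: 55130·513 + 11088·404 + 42780·262 + 38553·155 + 21294·551 = 61678311; centroid 61678311/168845 ≈ 365.30.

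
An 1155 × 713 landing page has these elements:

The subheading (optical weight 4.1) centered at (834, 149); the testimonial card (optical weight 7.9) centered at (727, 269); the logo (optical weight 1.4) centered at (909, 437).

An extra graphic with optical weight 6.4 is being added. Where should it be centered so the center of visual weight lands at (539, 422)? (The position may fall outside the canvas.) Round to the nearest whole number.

New total weight: (4.1 + 7.9 + 1.4) + 6.4 = 19.8.
x: target moment 19.8×539 = 10672.2; current 4.1·834 + 7.9·727 + 1.4·909 = 10435.3; the extra graphic supplies 236.9, so x = 236.9/6.4 ≈ 37.02.
y: target moment 19.8×422 = 8355.6; current 4.1·149 + 7.9·269 + 1.4·437 = 3347.8; the extra graphic supplies 5007.8, so y = 5007.8/6.4 ≈ 782.47.

(37, 782)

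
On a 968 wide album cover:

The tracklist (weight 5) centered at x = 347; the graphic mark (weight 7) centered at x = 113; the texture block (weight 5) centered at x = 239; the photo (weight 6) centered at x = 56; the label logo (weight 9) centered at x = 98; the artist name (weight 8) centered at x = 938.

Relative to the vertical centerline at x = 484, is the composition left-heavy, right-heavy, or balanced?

left-heavy

Weights sum to 5 + 7 + 5 + 6 + 9 + 8 = 40.
x: moment 12443 / weight 40 ≈ 311.07
311.1 lies left of the midline 484, so the layout is left-heavy.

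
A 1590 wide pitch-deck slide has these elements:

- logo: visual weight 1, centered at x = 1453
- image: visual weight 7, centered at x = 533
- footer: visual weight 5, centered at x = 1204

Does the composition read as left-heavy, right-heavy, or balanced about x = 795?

Weights sum to 1 + 7 + 5 = 13.
Σw·x = 1·1453 + 7·533 + 5·1204 = 11204, so x̄ = 11204/13 ≈ 861.85.
Since 861.8 is right of 795, the composition reads right-heavy.

right-heavy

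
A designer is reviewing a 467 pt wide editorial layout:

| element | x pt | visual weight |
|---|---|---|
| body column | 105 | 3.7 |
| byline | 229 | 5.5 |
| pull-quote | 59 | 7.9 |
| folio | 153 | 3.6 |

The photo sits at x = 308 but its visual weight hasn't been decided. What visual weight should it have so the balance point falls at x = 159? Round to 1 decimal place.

w ≈ 4.2

Known weights sum to 3.7 + 5.5 + 7.9 + 3.6 = 20.7; their moment is 3.7·105 + 5.5·229 + 7.9·59 + 3.6·153 = 2664.9.
Balance at x = 159 requires (2664.9 + w·308) / (20.7 + w) = 159.
Solving: w = (159·20.7 − 2664.9) / (308 − 159) = 626.4 / 149 ≈ 4.20.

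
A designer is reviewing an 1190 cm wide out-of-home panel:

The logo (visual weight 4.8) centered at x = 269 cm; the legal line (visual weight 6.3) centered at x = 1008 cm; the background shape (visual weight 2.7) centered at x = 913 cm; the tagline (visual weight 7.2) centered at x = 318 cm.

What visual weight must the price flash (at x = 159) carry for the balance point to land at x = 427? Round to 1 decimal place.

Known weights sum to 4.8 + 6.3 + 2.7 + 7.2 = 21.0; their moment is 4.8·269 + 6.3·1008 + 2.7·913 + 7.2·318 = 12396.3.
Set Σw·x/Σw = 427: (12396.3 + 159w) = 427·(21.0 + w).
So w = (427·21.0 − 12396.3)/(159 − 427) = -3429.3/-268 ≈ 12.80.

w ≈ 12.8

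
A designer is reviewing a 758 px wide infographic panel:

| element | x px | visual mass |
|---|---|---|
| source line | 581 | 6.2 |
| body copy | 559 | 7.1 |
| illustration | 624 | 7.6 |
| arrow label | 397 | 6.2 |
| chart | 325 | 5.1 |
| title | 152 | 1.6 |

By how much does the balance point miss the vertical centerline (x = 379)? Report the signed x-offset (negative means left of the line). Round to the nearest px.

Weights sum to 6.2 + 7.1 + 7.6 + 6.2 + 5.1 + 1.6 = 33.8.
Σw·x = 6.2·581 + 7.1·559 + 7.6·624 + 6.2·397 + 5.1·325 + 1.6·152 = 16675.6, so x̄ = 16675.6/33.8 ≈ 493.36.
Difference: 493.36 − 379 ≈ 114.36.

≈ 114 px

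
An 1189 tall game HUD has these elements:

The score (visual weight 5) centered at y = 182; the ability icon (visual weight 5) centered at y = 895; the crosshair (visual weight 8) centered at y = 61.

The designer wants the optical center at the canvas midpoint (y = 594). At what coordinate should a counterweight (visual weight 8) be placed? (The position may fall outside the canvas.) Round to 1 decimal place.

With the counterweight, Σw becomes 5 + 5 + 8 + 8 = 26.
Along y: (5873 + 8·y) / 26 = 594 (existing moment 5·182 + 5·895 + 8·61 = 5873) ⇒ y = (15444 − 5873) / 8 ≈ 1196.38.

y ≈ 1196.4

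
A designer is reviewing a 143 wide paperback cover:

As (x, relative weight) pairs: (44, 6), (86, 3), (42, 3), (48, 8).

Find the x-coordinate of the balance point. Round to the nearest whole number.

x ≈ 52

Σw = 6 + 3 + 3 + 8 = 20.
x: (6·44 + 3·86 + 3·42 + 8·48) / 20 = 1032 / 20 ≈ 51.60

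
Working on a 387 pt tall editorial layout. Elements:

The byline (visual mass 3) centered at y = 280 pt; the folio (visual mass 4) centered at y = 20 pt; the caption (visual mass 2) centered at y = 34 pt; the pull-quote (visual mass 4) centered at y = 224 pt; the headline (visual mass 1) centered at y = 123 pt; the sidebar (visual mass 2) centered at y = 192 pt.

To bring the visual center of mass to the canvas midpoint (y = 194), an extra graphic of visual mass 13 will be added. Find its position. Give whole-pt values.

After adding the extra graphic, total weight = 3 + 4 + 2 + 4 + 1 + 2 + 13 = 29.
y: target moment 29×194 = 5626; current 3·280 + 4·20 + 2·34 + 4·224 + 1·123 + 2·192 = 2391; the extra graphic supplies 3235, so y = 3235/13 ≈ 248.85.

y ≈ 249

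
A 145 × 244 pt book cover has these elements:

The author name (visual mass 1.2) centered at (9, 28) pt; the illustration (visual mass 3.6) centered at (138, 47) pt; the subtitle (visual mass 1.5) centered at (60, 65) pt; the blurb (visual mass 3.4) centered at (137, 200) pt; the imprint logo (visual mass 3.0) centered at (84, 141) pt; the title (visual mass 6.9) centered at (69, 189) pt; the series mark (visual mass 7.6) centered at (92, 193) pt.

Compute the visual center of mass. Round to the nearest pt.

Σw = 1.2 + 3.6 + 1.5 + 3.4 + 3.0 + 6.9 + 7.6 = 27.2.
x: moment 2490.7 / weight 27.2 ≈ 91.57
Σw·y = 4174.2; ȳ = 4174.2/27.2 ≈ 153.46.

(92, 153)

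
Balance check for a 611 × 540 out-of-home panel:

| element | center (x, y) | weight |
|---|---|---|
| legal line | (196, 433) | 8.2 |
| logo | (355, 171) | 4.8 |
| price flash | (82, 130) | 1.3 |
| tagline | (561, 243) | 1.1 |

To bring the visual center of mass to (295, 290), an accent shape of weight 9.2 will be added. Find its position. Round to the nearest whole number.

(350, 253)

After adding the accent shape, total weight = 8.2 + 4.8 + 1.3 + 1.1 + 9.2 = 24.6.
x: target moment 24.6×295 = 7257.0; current 8.2·196 + 4.8·355 + 1.3·82 + 1.1·561 = 4034.9; the accent shape supplies 3222.1, so x = 3222.1/9.2 ≈ 350.23.
y: target moment 24.6×290 = 7134.0; current 8.2·433 + 4.8·171 + 1.3·130 + 1.1·243 = 4807.7; the accent shape supplies 2326.3, so y = 2326.3/9.2 ≈ 252.86.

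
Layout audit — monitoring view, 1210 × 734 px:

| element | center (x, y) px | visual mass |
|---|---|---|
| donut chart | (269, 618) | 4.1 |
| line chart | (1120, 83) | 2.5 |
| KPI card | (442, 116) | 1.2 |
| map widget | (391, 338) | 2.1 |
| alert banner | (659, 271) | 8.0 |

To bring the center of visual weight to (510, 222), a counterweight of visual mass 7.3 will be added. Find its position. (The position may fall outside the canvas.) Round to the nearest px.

With the counterweight, Σw becomes 4.1 + 2.5 + 1.2 + 2.1 + 8.0 + 7.3 = 25.2.
x: target moment 25.2×510 = 12852.0; current 4.1·269 + 2.5·1120 + 1.2·442 + 2.1·391 + 8.0·659 = 10526.4; the counterweight supplies 2325.6, so x = 2325.6/7.3 ≈ 318.58.
y: target moment 25.2×222 = 5594.4; current 4.1·618 + 2.5·83 + 1.2·116 + 2.1·338 + 8.0·271 = 5758.3; the counterweight supplies -163.9, so y = -163.9/7.3 ≈ -22.45.

(319, -22)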